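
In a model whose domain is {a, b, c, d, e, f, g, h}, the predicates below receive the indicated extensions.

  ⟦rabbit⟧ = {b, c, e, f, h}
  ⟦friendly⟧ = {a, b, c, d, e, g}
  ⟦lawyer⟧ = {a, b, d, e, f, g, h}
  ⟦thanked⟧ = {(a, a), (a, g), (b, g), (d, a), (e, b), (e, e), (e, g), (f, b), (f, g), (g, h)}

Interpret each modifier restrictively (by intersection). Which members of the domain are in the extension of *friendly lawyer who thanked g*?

{a, b, e}

⟦who thanked g⟧ = {x : ⟨x, g⟩ ∈ ⟦thanked⟧} = {a, b, e, f}
⟦lawyer⟧ = {a, b, d, e, f, g, h}
… ∩ ⟦who thanked g⟧ = {a, b, d, e, f, g, h} ∩ {a, b, e, f} = {a, b, e, f}
… ∩ ⟦friendly⟧ = {a, b, e, f} ∩ {a, b, c, d, e, g} = {a, b, e}
So ⟦friendly lawyer who thanked g⟧ = {a, b, e}.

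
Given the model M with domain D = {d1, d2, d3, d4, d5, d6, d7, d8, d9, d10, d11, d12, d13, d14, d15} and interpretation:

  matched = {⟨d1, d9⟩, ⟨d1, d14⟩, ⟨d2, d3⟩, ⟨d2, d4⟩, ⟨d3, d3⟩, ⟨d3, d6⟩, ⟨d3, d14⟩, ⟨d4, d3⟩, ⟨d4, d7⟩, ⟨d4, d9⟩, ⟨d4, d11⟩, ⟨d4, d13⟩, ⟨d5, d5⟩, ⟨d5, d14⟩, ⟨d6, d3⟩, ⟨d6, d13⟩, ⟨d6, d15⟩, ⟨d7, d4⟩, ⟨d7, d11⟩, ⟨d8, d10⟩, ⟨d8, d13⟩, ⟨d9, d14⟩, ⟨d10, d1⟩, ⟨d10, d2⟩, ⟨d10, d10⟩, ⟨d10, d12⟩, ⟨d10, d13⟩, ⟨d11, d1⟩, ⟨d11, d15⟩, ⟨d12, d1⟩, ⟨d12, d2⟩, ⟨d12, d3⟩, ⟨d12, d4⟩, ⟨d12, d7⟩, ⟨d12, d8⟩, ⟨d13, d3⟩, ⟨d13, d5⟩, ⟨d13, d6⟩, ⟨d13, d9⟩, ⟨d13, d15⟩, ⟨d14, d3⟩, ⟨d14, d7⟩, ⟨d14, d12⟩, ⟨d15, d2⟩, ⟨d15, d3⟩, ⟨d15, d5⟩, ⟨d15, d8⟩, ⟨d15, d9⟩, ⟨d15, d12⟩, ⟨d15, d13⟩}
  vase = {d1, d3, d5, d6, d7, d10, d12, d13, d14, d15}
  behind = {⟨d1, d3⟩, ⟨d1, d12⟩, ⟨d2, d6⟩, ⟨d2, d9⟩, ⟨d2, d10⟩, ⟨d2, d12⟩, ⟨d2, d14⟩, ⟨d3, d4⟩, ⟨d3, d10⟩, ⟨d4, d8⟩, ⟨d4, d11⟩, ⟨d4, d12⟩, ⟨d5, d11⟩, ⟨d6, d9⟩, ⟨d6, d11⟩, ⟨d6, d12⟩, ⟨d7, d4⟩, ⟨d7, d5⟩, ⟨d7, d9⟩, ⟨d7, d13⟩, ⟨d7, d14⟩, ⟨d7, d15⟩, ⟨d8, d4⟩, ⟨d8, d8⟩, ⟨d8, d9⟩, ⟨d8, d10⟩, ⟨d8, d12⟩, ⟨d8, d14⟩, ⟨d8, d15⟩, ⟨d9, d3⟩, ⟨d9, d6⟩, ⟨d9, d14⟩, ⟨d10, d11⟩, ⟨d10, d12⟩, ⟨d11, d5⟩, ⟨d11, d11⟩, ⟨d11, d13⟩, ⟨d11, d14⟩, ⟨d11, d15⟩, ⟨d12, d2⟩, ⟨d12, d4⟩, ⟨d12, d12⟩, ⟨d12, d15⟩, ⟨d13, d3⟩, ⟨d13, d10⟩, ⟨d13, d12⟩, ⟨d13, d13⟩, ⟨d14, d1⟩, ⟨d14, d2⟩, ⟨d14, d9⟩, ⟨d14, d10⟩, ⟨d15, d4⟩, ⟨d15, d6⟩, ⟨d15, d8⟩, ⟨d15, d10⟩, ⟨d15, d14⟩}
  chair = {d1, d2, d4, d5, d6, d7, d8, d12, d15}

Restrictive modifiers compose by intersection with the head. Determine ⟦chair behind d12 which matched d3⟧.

⟦behind d12⟧ = {x : ⟨x, d12⟩ ∈ ⟦behind⟧} = {d1, d2, d4, d6, d8, d10, d12, d13}
⟦which matched d3⟧ = {x : ⟨x, d3⟩ ∈ ⟦matched⟧} = {d2, d3, d4, d6, d12, d13, d14, d15}
⟦chair⟧ = {d1, d2, d4, d5, d6, d7, d8, d12, d15}
… ∩ ⟦behind d12⟧ = {d1, d2, d4, d5, d6, d7, d8, d12, d15} ∩ {d1, d2, d4, d6, d8, d10, d12, d13} = {d1, d2, d4, d6, d8, d12}
… ∩ ⟦which matched d3⟧ = {d1, d2, d4, d6, d8, d12} ∩ {d2, d3, d4, d6, d12, d13, d14, d15} = {d2, d4, d6, d12}
So ⟦chair behind d12 which matched d3⟧ = {d2, d4, d6, d12}.

{d2, d4, d6, d12}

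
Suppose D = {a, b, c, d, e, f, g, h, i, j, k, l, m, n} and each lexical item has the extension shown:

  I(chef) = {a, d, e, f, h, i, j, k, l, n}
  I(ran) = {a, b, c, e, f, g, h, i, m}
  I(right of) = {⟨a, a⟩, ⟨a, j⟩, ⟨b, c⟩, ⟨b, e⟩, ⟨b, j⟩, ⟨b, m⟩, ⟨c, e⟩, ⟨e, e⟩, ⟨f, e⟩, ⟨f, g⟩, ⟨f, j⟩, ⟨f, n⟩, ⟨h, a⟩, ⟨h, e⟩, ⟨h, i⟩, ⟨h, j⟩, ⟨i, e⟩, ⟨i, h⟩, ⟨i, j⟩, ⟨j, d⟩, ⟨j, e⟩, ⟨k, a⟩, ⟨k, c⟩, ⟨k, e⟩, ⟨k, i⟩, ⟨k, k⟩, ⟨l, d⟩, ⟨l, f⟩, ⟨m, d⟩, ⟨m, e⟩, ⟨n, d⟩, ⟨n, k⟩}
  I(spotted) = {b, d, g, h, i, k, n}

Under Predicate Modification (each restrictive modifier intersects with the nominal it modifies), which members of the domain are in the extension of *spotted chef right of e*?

{h, i, k}

⟦right of e⟧ = {x : ⟨x, e⟩ ∈ ⟦right of⟧} = {b, c, e, f, h, i, j, k, m}
⟦chef⟧ = {a, d, e, f, h, i, j, k, l, n}
… ∩ ⟦right of e⟧ = {a, d, e, f, h, i, j, k, l, n} ∩ {b, c, e, f, h, i, j, k, m} = {e, f, h, i, j, k}
… ∩ ⟦spotted⟧ = {e, f, h, i, j, k} ∩ {b, d, g, h, i, k, n} = {h, i, k}
So ⟦spotted chef right of e⟧ = {h, i, k}.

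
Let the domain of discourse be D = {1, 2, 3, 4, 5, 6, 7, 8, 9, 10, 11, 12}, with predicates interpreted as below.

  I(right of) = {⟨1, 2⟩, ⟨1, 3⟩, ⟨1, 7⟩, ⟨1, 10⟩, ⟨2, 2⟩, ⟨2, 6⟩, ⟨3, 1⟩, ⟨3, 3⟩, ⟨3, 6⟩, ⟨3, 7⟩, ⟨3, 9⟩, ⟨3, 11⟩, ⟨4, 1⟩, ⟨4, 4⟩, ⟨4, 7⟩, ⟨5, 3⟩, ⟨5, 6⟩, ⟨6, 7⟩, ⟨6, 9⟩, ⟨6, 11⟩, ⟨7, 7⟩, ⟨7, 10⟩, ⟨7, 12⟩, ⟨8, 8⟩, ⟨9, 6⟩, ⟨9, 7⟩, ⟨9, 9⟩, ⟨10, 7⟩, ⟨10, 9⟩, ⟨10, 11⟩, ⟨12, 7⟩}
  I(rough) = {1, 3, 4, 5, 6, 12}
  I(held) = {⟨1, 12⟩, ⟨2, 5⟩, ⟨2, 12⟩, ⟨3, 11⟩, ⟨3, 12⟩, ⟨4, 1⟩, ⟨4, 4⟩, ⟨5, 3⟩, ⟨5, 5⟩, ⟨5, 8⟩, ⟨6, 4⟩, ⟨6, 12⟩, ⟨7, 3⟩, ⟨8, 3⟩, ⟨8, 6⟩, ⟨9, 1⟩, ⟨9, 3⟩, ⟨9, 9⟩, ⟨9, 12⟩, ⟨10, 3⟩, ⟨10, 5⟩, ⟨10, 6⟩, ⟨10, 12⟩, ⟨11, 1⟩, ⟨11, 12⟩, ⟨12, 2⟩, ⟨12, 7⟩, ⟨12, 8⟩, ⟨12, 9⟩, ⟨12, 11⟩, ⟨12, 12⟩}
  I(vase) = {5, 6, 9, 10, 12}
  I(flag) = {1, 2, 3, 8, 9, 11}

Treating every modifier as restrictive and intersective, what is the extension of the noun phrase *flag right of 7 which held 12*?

⟦right of 7⟧ = {x : ⟨x, 7⟩ ∈ ⟦right of⟧} = {1, 3, 4, 6, 7, 9, 10, 12}
⟦which held 12⟧ = {x : ⟨x, 12⟩ ∈ ⟦held⟧} = {1, 2, 3, 6, 9, 10, 11, 12}
⟦flag⟧ = {1, 2, 3, 8, 9, 11}
… ∩ ⟦right of 7⟧ = {1, 2, 3, 8, 9, 11} ∩ {1, 3, 4, 6, 7, 9, 10, 12} = {1, 3, 9}
… ∩ ⟦which held 12⟧ = {1, 3, 9} ∩ {1, 2, 3, 6, 9, 10, 11, 12} = {1, 3, 9}
So ⟦flag right of 7 which held 12⟧ = {1, 3, 9}.

{1, 3, 9}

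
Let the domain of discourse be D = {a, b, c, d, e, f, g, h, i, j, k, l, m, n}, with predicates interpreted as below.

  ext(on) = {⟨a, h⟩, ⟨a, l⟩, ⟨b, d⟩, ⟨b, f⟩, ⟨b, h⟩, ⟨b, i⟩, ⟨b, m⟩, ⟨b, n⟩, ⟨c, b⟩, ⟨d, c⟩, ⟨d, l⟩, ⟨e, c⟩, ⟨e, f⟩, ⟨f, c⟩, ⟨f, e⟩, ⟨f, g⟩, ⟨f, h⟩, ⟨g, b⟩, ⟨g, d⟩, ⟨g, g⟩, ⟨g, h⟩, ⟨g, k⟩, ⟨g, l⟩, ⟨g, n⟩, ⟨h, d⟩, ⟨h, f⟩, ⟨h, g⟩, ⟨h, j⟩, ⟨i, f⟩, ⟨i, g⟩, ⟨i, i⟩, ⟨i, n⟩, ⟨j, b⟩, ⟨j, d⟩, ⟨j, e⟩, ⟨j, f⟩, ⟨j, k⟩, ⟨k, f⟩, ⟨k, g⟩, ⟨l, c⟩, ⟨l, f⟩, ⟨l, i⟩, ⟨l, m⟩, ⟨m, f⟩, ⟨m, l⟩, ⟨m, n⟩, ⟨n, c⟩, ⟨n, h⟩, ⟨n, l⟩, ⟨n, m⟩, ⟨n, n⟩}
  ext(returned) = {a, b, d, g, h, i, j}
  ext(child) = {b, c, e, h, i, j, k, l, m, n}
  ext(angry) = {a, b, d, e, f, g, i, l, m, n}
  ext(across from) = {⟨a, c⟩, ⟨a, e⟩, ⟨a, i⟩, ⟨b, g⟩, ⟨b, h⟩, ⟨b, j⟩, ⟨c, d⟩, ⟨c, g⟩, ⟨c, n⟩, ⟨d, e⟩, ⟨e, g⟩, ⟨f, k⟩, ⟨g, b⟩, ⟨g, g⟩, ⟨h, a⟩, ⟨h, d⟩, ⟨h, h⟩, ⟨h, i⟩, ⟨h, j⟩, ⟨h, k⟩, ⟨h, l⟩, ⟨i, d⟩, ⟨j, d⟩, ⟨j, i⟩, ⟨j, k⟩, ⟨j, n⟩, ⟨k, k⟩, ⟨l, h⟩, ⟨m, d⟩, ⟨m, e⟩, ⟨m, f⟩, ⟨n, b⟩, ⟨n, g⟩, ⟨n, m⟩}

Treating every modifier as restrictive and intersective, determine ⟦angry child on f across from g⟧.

⟦on f⟧ = {x : ⟨x, f⟩ ∈ ⟦on⟧} = {b, e, h, i, j, k, l, m}
⟦across from g⟧ = {x : ⟨x, g⟩ ∈ ⟦across from⟧} = {b, c, e, g, n}
⟦child⟧ = {b, c, e, h, i, j, k, l, m, n}
… ∩ ⟦on f⟧ = {b, c, e, h, i, j, k, l, m, n} ∩ {b, e, h, i, j, k, l, m} = {b, e, h, i, j, k, l, m}
… ∩ ⟦across from g⟧ = {b, e, h, i, j, k, l, m} ∩ {b, c, e, g, n} = {b, e}
… ∩ ⟦angry⟧ = {b, e} ∩ {a, b, d, e, f, g, i, l, m, n} = {b, e}
So ⟦angry child on f across from g⟧ = {b, e}.

{b, e}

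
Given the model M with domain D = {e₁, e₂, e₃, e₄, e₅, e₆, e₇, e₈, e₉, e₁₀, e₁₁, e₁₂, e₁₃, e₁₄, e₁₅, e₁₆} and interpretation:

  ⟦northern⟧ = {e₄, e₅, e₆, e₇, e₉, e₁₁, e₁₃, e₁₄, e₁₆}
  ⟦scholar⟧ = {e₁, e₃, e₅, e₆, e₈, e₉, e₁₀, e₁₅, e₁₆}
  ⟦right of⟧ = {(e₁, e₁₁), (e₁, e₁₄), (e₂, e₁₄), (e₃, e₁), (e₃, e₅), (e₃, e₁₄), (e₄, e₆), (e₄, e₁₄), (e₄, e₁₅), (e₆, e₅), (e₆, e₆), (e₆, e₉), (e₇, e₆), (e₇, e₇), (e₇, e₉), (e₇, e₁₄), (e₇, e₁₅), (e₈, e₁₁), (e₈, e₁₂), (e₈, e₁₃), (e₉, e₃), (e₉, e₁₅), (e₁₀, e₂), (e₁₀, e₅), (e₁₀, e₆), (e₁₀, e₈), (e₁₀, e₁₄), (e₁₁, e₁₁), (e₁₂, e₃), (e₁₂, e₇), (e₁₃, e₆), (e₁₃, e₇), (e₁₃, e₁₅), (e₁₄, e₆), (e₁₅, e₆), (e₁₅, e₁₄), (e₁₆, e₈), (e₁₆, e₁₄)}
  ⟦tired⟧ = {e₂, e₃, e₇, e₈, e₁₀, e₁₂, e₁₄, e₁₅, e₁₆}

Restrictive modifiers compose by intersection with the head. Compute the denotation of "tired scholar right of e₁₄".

{e₃, e₁₀, e₁₅, e₁₆}

⟦right of e₁₄⟧ = {x : ⟨x, e₁₄⟩ ∈ ⟦right of⟧} = {e₁, e₂, e₃, e₄, e₇, e₁₀, e₁₅, e₁₆}
⟦scholar⟧ = {e₁, e₃, e₅, e₆, e₈, e₉, e₁₀, e₁₅, e₁₆}
… ∩ ⟦right of e₁₄⟧ = {e₁, e₃, e₅, e₆, e₈, e₉, e₁₀, e₁₅, e₁₆} ∩ {e₁, e₂, e₃, e₄, e₇, e₁₀, e₁₅, e₁₆} = {e₁, e₃, e₁₀, e₁₅, e₁₆}
… ∩ ⟦tired⟧ = {e₁, e₃, e₁₀, e₁₅, e₁₆} ∩ {e₂, e₃, e₇, e₈, e₁₀, e₁₂, e₁₄, e₁₅, e₁₆} = {e₃, e₁₀, e₁₅, e₁₆}
So ⟦tired scholar right of e₁₄⟧ = {e₃, e₁₀, e₁₅, e₁₆}.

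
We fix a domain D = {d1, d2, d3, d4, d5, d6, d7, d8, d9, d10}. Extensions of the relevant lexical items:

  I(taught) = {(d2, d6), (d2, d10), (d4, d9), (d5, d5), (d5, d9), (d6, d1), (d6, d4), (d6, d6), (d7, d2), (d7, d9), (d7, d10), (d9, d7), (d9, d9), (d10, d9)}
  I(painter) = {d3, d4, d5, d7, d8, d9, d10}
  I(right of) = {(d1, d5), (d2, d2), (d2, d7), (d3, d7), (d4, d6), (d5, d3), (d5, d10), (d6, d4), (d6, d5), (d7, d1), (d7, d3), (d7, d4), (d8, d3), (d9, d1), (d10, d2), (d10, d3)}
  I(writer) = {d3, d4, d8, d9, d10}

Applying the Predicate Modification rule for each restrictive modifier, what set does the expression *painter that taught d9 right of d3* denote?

{d5, d7, d10}

⟦that taught d9⟧ = {x : ⟨x, d9⟩ ∈ ⟦taught⟧} = {d4, d5, d7, d9, d10}
⟦right of d3⟧ = {x : ⟨x, d3⟩ ∈ ⟦right of⟧} = {d5, d7, d8, d10}
⟦painter⟧ = {d3, d4, d5, d7, d8, d9, d10}
… ∩ ⟦that taught d9⟧ = {d3, d4, d5, d7, d8, d9, d10} ∩ {d4, d5, d7, d9, d10} = {d4, d5, d7, d9, d10}
… ∩ ⟦right of d3⟧ = {d4, d5, d7, d9, d10} ∩ {d5, d7, d8, d10} = {d5, d7, d10}
So ⟦painter that taught d9 right of d3⟧ = {d5, d7, d10}.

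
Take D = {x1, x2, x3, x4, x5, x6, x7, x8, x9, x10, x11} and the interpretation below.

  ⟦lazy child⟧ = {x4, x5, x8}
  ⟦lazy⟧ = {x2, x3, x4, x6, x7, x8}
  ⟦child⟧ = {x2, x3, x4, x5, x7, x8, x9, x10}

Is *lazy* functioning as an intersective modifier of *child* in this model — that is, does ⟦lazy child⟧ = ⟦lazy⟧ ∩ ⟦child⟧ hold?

no

⟦lazy⟧ ∩ ⟦child⟧ = {x2, x3, x4, x6, x7, x8} ∩ {x2, x3, x4, x5, x7, x8, x9, x10} = {x2, x3, x4, x7, x8}
Observed ⟦lazy child⟧ = {x4, x5, x8}.
These differ, so the modifier is not intersective in this model.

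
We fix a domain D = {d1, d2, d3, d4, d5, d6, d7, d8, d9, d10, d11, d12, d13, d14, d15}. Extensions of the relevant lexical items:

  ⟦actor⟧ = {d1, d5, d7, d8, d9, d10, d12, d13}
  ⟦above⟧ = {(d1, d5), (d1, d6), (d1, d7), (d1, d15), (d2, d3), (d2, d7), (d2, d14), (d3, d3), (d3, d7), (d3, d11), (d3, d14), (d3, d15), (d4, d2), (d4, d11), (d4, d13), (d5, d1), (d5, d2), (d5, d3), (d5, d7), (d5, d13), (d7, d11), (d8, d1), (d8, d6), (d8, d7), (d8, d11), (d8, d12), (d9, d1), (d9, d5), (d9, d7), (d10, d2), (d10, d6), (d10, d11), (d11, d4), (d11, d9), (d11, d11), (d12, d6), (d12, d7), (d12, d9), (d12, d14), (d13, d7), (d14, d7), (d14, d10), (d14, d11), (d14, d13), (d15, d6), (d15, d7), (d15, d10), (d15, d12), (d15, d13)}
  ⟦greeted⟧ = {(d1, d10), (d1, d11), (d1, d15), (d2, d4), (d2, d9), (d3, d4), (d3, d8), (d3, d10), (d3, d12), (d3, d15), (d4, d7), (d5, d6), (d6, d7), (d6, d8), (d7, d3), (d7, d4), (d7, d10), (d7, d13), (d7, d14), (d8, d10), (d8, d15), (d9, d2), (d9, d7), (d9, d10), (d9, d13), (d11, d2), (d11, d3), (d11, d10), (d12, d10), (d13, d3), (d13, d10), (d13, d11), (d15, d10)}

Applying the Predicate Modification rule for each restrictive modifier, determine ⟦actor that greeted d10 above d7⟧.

{d1, d8, d9, d12, d13}

⟦that greeted d10⟧ = {x : ⟨x, d10⟩ ∈ ⟦greeted⟧} = {d1, d3, d7, d8, d9, d11, d12, d13, d15}
⟦above d7⟧ = {x : ⟨x, d7⟩ ∈ ⟦above⟧} = {d1, d2, d3, d5, d8, d9, d12, d13, d14, d15}
⟦actor⟧ = {d1, d5, d7, d8, d9, d10, d12, d13}
… ∩ ⟦that greeted d10⟧ = {d1, d5, d7, d8, d9, d10, d12, d13} ∩ {d1, d3, d7, d8, d9, d11, d12, d13, d15} = {d1, d7, d8, d9, d12, d13}
… ∩ ⟦above d7⟧ = {d1, d7, d8, d9, d12, d13} ∩ {d1, d2, d3, d5, d8, d9, d12, d13, d14, d15} = {d1, d8, d9, d12, d13}
So ⟦actor that greeted d10 above d7⟧ = {d1, d8, d9, d12, d13}.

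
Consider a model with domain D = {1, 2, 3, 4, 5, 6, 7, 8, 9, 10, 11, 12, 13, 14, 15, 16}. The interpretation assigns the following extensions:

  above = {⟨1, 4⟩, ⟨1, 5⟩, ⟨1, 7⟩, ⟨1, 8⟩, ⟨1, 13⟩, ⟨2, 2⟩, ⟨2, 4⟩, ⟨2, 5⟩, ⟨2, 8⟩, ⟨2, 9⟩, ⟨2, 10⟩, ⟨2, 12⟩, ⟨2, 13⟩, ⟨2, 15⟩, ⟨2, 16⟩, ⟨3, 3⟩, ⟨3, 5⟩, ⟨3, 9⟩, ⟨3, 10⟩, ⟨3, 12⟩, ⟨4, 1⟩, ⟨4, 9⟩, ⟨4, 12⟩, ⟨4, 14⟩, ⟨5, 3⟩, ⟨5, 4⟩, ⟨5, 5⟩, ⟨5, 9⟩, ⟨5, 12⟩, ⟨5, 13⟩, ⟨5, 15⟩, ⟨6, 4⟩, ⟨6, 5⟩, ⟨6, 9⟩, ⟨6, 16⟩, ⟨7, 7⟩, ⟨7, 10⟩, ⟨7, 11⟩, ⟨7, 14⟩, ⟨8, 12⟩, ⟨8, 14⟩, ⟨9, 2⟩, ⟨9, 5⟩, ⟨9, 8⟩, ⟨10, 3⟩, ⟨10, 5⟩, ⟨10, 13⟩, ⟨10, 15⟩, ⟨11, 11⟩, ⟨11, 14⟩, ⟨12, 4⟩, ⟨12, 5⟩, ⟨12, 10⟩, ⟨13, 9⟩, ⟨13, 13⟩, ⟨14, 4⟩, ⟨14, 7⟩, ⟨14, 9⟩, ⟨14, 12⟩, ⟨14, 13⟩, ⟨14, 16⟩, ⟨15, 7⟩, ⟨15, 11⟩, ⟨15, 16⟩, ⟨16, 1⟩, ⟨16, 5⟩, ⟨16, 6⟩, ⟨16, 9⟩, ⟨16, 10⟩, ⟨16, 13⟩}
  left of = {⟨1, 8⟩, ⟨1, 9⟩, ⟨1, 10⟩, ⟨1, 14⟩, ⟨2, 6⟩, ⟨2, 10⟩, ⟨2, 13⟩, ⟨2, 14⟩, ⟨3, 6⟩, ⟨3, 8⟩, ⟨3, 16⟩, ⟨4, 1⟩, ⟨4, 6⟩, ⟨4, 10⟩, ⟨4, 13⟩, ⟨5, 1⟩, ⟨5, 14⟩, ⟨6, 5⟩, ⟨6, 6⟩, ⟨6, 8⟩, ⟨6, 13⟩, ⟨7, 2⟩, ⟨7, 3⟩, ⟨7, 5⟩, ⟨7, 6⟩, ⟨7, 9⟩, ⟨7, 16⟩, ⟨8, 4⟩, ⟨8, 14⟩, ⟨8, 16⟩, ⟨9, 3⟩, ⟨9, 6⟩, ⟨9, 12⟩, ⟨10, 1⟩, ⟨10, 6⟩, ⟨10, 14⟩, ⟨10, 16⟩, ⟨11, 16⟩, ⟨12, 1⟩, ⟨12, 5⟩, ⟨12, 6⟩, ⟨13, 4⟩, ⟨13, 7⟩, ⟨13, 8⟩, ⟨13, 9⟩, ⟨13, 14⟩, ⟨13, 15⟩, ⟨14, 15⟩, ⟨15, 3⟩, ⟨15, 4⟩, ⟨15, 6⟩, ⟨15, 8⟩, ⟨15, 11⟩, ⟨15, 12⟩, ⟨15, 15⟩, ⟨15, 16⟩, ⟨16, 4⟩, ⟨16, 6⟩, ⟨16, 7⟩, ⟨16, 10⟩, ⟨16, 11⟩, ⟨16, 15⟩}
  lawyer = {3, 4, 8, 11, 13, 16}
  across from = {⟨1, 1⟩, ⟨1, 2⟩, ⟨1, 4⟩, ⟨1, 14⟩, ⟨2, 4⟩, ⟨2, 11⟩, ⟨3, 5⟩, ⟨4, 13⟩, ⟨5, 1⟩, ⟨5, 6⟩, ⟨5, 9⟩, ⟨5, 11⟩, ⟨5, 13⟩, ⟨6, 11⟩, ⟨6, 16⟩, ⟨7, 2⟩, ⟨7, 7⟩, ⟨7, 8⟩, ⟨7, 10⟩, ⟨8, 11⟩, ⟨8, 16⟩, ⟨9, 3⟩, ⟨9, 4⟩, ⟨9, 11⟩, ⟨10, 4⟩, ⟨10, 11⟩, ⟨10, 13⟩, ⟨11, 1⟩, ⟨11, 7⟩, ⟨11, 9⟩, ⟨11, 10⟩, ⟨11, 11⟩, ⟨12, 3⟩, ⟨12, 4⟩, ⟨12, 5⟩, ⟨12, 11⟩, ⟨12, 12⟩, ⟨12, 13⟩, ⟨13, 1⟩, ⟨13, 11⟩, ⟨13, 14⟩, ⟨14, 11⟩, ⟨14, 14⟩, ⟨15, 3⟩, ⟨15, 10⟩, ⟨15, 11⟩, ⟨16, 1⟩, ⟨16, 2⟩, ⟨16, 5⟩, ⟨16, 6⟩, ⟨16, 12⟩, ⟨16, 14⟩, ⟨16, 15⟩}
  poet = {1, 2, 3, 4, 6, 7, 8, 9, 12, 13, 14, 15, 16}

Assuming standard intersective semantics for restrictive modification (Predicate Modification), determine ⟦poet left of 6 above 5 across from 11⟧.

{2, 6, 9, 12}

⟦left of 6⟧ = {x : ⟨x, 6⟩ ∈ ⟦left of⟧} = {2, 3, 4, 6, 7, 9, 10, 12, 15, 16}
⟦above 5⟧ = {x : ⟨x, 5⟩ ∈ ⟦above⟧} = {1, 2, 3, 5, 6, 9, 10, 12, 16}
⟦across from 11⟧ = {x : ⟨x, 11⟩ ∈ ⟦across from⟧} = {2, 5, 6, 8, 9, 10, 11, 12, 13, 14, 15}
⟦poet⟧ = {1, 2, 3, 4, 6, 7, 8, 9, 12, 13, 14, 15, 16}
… ∩ ⟦left of 6⟧ = {1, 2, 3, 4, 6, 7, 8, 9, 12, 13, 14, 15, 16} ∩ {2, 3, 4, 6, 7, 9, 10, 12, 15, 16} = {2, 3, 4, 6, 7, 9, 12, 15, 16}
… ∩ ⟦above 5⟧ = {2, 3, 4, 6, 7, 9, 12, 15, 16} ∩ {1, 2, 3, 5, 6, 9, 10, 12, 16} = {2, 3, 6, 9, 12, 16}
… ∩ ⟦across from 11⟧ = {2, 3, 6, 9, 12, 16} ∩ {2, 5, 6, 8, 9, 10, 11, 12, 13, 14, 15} = {2, 6, 9, 12}
So ⟦poet left of 6 above 5 across from 11⟧ = {2, 6, 9, 12}.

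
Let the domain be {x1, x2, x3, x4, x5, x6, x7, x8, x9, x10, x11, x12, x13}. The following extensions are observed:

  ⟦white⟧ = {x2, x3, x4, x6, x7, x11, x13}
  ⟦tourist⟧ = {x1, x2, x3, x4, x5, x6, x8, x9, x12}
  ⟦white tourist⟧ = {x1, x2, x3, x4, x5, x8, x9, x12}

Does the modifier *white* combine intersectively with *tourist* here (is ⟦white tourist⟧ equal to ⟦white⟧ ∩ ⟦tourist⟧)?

no

⟦white⟧ ∩ ⟦tourist⟧ = {x2, x3, x4, x6, x7, x11, x13} ∩ {x1, x2, x3, x4, x5, x6, x8, x9, x12} = {x2, x3, x4, x6}
Observed ⟦white tourist⟧ = {x1, x2, x3, x4, x5, x8, x9, x12}.
These differ, so the modifier is not intersective in this model.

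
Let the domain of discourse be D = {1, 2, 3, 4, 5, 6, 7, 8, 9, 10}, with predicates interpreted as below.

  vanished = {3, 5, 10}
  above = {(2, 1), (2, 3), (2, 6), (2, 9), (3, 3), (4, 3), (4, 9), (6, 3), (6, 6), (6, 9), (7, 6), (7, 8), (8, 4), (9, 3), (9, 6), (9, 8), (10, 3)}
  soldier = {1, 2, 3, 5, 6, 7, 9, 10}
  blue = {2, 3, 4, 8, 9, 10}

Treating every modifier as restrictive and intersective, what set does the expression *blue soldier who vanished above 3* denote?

{3, 10}

⟦who vanished⟧ = ⟦vanished⟧ = {3, 5, 10}
⟦above 3⟧ = {x : ⟨x, 3⟩ ∈ ⟦above⟧} = {2, 3, 4, 6, 9, 10}
⟦soldier⟧ = {1, 2, 3, 5, 6, 7, 9, 10}
… ∩ ⟦who vanished⟧ = {1, 2, 3, 5, 6, 7, 9, 10} ∩ {3, 5, 10} = {3, 5, 10}
… ∩ ⟦above 3⟧ = {3, 5, 10} ∩ {2, 3, 4, 6, 9, 10} = {3, 10}
… ∩ ⟦blue⟧ = {3, 10} ∩ {2, 3, 4, 8, 9, 10} = {3, 10}
So ⟦blue soldier who vanished above 3⟧ = {3, 10}.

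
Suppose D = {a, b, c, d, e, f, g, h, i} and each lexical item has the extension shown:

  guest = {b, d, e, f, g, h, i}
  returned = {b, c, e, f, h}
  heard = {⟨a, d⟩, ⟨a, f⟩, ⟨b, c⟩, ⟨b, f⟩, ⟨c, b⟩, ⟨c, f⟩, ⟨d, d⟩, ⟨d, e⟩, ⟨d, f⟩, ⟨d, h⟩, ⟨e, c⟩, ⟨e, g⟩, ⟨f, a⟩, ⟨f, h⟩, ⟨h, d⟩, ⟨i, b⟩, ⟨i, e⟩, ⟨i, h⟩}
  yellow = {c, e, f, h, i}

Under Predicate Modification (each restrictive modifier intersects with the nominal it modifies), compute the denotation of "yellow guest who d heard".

⟦who d heard⟧ = {x : ⟨d, x⟩ ∈ ⟦heard⟧} = {d, e, f, h}
⟦guest⟧ = {b, d, e, f, g, h, i}
… ∩ ⟦who d heard⟧ = {b, d, e, f, g, h, i} ∩ {d, e, f, h} = {d, e, f, h}
… ∩ ⟦yellow⟧ = {d, e, f, h} ∩ {c, e, f, h, i} = {e, f, h}
So ⟦yellow guest who d heard⟧ = {e, f, h}.

{e, f, h}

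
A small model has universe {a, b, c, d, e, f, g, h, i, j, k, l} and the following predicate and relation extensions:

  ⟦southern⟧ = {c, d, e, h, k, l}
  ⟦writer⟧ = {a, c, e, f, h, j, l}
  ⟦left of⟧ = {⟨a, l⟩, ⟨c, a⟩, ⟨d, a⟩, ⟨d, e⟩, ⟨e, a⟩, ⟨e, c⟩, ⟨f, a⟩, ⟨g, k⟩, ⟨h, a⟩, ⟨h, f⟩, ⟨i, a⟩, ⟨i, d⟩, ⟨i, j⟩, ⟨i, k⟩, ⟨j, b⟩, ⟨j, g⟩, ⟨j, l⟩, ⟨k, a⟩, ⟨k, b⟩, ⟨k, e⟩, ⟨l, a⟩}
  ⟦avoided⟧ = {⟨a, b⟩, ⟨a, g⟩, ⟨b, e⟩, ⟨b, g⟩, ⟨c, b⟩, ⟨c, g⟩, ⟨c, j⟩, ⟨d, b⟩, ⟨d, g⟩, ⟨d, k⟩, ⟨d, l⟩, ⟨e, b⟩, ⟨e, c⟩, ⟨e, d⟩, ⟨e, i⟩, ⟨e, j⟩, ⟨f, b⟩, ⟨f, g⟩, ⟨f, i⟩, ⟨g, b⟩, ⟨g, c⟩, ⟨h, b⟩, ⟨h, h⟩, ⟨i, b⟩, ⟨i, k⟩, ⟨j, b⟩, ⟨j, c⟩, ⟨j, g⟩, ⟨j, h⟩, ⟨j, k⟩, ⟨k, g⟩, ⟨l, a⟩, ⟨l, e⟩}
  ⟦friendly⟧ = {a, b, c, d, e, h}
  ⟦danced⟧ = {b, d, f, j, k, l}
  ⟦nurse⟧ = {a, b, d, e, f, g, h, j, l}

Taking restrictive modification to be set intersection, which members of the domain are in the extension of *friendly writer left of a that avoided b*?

⟦left of a⟧ = {x : ⟨x, a⟩ ∈ ⟦left of⟧} = {c, d, e, f, h, i, k, l}
⟦that avoided b⟧ = {x : ⟨x, b⟩ ∈ ⟦avoided⟧} = {a, c, d, e, f, g, h, i, j}
⟦writer⟧ = {a, c, e, f, h, j, l}
… ∩ ⟦left of a⟧ = {a, c, e, f, h, j, l} ∩ {c, d, e, f, h, i, k, l} = {c, e, f, h, l}
… ∩ ⟦that avoided b⟧ = {c, e, f, h, l} ∩ {a, c, d, e, f, g, h, i, j} = {c, e, f, h}
… ∩ ⟦friendly⟧ = {c, e, f, h} ∩ {a, b, c, d, e, h} = {c, e, h}
So ⟦friendly writer left of a that avoided b⟧ = {c, e, h}.

{c, e, h}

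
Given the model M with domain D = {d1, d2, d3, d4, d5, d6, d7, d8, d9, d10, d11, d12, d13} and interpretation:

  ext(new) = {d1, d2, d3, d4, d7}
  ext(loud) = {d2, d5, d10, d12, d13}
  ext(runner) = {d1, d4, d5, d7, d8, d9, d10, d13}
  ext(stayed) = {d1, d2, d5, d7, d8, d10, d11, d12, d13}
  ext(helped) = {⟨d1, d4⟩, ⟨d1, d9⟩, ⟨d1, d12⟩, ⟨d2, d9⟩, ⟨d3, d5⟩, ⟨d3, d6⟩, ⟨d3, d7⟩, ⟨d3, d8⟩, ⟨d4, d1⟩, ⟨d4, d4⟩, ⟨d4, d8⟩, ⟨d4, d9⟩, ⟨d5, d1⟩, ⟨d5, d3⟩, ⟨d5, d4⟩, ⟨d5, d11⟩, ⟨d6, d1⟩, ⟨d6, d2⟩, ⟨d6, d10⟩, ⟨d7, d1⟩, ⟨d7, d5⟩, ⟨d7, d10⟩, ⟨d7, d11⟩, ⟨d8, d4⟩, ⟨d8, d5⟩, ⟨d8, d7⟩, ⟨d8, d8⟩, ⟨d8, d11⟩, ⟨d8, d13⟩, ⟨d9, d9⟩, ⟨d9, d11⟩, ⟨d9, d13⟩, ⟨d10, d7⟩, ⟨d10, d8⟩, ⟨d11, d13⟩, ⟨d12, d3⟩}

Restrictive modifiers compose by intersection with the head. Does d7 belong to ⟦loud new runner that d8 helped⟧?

no

⟦that d8 helped⟧ = {x : ⟨d8, x⟩ ∈ ⟦helped⟧} = {d4, d5, d7, d8, d11, d13}
⟦runner⟧ = {d1, d4, d5, d7, d8, d9, d10, d13}
… ∩ ⟦that d8 helped⟧ = {d1, d4, d5, d7, d8, d9, d10, d13} ∩ {d4, d5, d7, d8, d11, d13} = {d4, d5, d7, d8, d13}
… ∩ ⟦loud⟧ = {d4, d5, d7, d8, d13} ∩ {d2, d5, d10, d12, d13} = {d5, d13}
… ∩ ⟦new⟧ = {d5, d13} ∩ {d1, d2, d3, d4, d7} = ∅
⟦loud new runner that d8 helped⟧ = ∅; d7 ∉ this set.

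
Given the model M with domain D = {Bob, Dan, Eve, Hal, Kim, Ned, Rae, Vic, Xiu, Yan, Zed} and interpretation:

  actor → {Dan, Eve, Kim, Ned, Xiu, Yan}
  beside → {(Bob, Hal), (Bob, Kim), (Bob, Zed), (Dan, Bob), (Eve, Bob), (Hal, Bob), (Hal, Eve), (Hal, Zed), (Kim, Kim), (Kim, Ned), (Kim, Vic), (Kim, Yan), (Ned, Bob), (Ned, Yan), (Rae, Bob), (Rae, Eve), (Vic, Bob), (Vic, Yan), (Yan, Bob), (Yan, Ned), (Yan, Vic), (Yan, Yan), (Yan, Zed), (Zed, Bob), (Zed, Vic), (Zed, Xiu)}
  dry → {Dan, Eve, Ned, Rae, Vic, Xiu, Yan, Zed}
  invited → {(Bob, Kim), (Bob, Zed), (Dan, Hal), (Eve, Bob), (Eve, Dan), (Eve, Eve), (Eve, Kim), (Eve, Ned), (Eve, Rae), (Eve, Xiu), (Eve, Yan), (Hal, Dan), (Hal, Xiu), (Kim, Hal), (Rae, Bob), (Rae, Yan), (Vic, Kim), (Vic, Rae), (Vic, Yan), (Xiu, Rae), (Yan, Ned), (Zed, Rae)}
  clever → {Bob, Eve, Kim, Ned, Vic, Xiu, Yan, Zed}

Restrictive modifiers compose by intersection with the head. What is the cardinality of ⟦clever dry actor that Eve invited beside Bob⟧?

⟦that Eve invited⟧ = {x : ⟨Eve, x⟩ ∈ ⟦invited⟧} = {Bob, Dan, Eve, Kim, Ned, Rae, Xiu, Yan}
⟦beside Bob⟧ = {x : ⟨x, Bob⟩ ∈ ⟦beside⟧} = {Dan, Eve, Hal, Ned, Rae, Vic, Yan, Zed}
⟦actor⟧ = {Dan, Eve, Kim, Ned, Xiu, Yan}
… ∩ ⟦that Eve invited⟧ = {Dan, Eve, Kim, Ned, Xiu, Yan} ∩ {Bob, Dan, Eve, Kim, Ned, Rae, Xiu, Yan} = {Dan, Eve, Kim, Ned, Xiu, Yan}
… ∩ ⟦beside Bob⟧ = {Dan, Eve, Kim, Ned, Xiu, Yan} ∩ {Dan, Eve, Hal, Ned, Rae, Vic, Yan, Zed} = {Dan, Eve, Ned, Yan}
… ∩ ⟦clever⟧ = {Dan, Eve, Ned, Yan} ∩ {Bob, Eve, Kim, Ned, Vic, Xiu, Yan, Zed} = {Eve, Ned, Yan}
… ∩ ⟦dry⟧ = {Eve, Ned, Yan} ∩ {Dan, Eve, Ned, Rae, Vic, Xiu, Yan, Zed} = {Eve, Ned, Yan}
⟦clever dry actor that Eve invited beside Bob⟧ = {Eve, Ned, Yan}, so the cardinality is 3.

3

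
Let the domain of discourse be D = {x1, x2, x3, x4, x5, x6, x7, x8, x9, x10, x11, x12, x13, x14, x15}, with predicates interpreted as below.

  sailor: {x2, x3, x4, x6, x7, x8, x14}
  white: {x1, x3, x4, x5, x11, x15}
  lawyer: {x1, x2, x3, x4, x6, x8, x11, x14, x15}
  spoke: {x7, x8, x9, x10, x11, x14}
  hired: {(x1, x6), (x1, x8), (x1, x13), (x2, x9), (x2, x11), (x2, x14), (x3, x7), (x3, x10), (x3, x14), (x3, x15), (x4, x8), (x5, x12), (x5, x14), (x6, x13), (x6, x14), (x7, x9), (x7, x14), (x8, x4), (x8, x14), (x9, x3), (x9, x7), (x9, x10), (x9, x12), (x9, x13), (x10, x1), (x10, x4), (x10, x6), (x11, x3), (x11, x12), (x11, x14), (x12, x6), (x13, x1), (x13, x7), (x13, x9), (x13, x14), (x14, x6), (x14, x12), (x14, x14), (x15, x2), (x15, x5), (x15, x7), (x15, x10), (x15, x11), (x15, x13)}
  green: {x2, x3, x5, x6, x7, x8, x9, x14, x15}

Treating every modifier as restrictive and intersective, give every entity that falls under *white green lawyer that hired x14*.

⟦that hired x14⟧ = {x : ⟨x, x14⟩ ∈ ⟦hired⟧} = {x2, x3, x5, x6, x7, x8, x11, x13, x14}
⟦lawyer⟧ = {x1, x2, x3, x4, x6, x8, x11, x14, x15}
… ∩ ⟦that hired x14⟧ = {x1, x2, x3, x4, x6, x8, x11, x14, x15} ∩ {x2, x3, x5, x6, x7, x8, x11, x13, x14} = {x2, x3, x6, x8, x11, x14}
… ∩ ⟦white⟧ = {x2, x3, x6, x8, x11, x14} ∩ {x1, x3, x4, x5, x11, x15} = {x3, x11}
… ∩ ⟦green⟧ = {x3, x11} ∩ {x2, x3, x5, x6, x7, x8, x9, x14, x15} = {x3}
So ⟦white green lawyer that hired x14⟧ = {x3}.

{x3}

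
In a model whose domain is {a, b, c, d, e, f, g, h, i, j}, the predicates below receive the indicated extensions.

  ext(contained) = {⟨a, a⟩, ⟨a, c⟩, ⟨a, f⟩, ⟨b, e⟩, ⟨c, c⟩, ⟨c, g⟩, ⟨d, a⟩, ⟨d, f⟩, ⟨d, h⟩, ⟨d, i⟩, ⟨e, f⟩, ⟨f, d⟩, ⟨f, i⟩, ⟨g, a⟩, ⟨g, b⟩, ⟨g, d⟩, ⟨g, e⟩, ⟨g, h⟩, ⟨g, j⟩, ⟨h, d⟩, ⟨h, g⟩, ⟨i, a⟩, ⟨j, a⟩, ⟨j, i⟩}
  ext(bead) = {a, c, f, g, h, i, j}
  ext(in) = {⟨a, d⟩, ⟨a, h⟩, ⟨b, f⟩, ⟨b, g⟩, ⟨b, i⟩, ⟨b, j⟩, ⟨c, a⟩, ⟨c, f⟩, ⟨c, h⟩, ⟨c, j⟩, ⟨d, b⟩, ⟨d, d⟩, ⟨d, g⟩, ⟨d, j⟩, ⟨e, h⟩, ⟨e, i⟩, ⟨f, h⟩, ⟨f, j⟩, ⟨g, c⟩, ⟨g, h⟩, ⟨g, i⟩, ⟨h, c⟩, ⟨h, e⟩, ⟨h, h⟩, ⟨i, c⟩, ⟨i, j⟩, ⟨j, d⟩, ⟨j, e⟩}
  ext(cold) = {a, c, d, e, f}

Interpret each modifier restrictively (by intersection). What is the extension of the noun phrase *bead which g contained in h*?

{a, h}

⟦which g contained⟧ = {x : ⟨g, x⟩ ∈ ⟦contained⟧} = {a, b, d, e, h, j}
⟦in h⟧ = {x : ⟨x, h⟩ ∈ ⟦in⟧} = {a, c, e, f, g, h}
⟦bead⟧ = {a, c, f, g, h, i, j}
… ∩ ⟦which g contained⟧ = {a, c, f, g, h, i, j} ∩ {a, b, d, e, h, j} = {a, h, j}
… ∩ ⟦in h⟧ = {a, h, j} ∩ {a, c, e, f, g, h} = {a, h}
So ⟦bead which g contained in h⟧ = {a, h}.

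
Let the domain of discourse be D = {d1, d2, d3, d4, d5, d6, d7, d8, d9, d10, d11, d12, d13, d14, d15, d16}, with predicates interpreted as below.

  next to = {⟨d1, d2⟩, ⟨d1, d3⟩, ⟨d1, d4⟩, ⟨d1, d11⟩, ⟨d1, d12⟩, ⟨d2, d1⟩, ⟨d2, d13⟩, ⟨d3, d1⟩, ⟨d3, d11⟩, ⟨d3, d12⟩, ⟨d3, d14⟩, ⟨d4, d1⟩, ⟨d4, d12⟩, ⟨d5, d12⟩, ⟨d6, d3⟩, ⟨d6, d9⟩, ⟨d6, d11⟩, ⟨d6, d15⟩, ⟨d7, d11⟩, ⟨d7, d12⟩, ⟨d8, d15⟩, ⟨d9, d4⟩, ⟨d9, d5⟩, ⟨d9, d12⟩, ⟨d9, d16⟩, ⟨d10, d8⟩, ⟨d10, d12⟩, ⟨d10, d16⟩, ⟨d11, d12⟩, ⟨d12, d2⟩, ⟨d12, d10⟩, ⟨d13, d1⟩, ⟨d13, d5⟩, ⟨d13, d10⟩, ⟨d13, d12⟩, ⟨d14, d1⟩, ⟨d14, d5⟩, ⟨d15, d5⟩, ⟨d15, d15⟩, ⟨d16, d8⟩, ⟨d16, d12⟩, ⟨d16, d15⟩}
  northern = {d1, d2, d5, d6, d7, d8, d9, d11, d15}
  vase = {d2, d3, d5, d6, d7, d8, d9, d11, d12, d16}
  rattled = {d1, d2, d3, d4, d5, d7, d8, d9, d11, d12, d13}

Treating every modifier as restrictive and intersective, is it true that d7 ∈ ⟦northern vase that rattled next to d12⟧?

⟦that rattled⟧ = ⟦rattled⟧ = {d1, d2, d3, d4, d5, d7, d8, d9, d11, d12, d13}
⟦next to d12⟧ = {x : ⟨x, d12⟩ ∈ ⟦next to⟧} = {d1, d3, d4, d5, d7, d9, d10, d11, d13, d16}
⟦vase⟧ = {d2, d3, d5, d6, d7, d8, d9, d11, d12, d16}
… ∩ ⟦that rattled⟧ = {d2, d3, d5, d6, d7, d8, d9, d11, d12, d16} ∩ {d1, d2, d3, d4, d5, d7, d8, d9, d11, d12, d13} = {d2, d3, d5, d7, d8, d9, d11, d12}
… ∩ ⟦next to d12⟧ = {d2, d3, d5, d7, d8, d9, d11, d12} ∩ {d1, d3, d4, d5, d7, d9, d10, d11, d13, d16} = {d3, d5, d7, d9, d11}
… ∩ ⟦northern⟧ = {d3, d5, d7, d9, d11} ∩ {d1, d2, d5, d6, d7, d8, d9, d11, d15} = {d5, d7, d9, d11}
⟦northern vase that rattled next to d12⟧ = {d5, d7, d9, d11}; d7 ∈ this set.

yes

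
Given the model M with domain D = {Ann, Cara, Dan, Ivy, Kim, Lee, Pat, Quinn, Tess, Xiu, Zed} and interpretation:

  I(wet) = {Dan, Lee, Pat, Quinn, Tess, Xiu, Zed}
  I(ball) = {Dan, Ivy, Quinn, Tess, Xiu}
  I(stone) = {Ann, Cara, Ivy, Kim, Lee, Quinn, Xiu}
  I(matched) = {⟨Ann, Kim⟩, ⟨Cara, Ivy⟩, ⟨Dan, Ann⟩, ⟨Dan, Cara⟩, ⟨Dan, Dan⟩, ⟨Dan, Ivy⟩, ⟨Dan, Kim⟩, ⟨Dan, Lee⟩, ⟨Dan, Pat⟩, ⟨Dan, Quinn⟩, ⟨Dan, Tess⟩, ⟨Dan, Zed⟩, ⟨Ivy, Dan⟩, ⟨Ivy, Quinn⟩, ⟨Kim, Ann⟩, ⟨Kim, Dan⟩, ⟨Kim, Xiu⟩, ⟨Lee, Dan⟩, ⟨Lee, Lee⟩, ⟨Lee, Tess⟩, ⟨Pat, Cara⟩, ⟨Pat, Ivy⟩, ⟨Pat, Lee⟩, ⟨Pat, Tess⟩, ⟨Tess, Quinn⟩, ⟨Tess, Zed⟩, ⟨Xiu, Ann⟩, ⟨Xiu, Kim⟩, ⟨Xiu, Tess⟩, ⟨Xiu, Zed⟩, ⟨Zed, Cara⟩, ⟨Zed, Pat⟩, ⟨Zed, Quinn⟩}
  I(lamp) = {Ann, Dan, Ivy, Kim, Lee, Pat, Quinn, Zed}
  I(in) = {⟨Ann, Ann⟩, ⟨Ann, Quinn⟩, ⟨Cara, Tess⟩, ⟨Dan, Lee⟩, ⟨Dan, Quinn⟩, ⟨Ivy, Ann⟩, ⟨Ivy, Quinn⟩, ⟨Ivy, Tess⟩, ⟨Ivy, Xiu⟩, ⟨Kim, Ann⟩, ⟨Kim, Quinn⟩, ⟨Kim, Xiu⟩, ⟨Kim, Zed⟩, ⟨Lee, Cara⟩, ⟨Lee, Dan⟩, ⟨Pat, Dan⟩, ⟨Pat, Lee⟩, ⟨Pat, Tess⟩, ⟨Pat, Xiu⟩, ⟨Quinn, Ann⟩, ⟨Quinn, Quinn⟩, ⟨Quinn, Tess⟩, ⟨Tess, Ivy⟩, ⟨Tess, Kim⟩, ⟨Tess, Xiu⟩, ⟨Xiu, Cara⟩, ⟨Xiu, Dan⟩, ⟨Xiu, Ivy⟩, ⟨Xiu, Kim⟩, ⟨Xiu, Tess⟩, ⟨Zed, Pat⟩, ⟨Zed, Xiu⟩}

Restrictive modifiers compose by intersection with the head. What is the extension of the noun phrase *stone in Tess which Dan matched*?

⟦in Tess⟧ = {x : ⟨x, Tess⟩ ∈ ⟦in⟧} = {Cara, Ivy, Pat, Quinn, Xiu}
⟦which Dan matched⟧ = {x : ⟨Dan, x⟩ ∈ ⟦matched⟧} = {Ann, Cara, Dan, Ivy, Kim, Lee, Pat, Quinn, Tess, Zed}
⟦stone⟧ = {Ann, Cara, Ivy, Kim, Lee, Quinn, Xiu}
… ∩ ⟦in Tess⟧ = {Ann, Cara, Ivy, Kim, Lee, Quinn, Xiu} ∩ {Cara, Ivy, Pat, Quinn, Xiu} = {Cara, Ivy, Quinn, Xiu}
… ∩ ⟦which Dan matched⟧ = {Cara, Ivy, Quinn, Xiu} ∩ {Ann, Cara, Dan, Ivy, Kim, Lee, Pat, Quinn, Tess, Zed} = {Cara, Ivy, Quinn}
So ⟦stone in Tess which Dan matched⟧ = {Cara, Ivy, Quinn}.

{Cara, Ivy, Quinn}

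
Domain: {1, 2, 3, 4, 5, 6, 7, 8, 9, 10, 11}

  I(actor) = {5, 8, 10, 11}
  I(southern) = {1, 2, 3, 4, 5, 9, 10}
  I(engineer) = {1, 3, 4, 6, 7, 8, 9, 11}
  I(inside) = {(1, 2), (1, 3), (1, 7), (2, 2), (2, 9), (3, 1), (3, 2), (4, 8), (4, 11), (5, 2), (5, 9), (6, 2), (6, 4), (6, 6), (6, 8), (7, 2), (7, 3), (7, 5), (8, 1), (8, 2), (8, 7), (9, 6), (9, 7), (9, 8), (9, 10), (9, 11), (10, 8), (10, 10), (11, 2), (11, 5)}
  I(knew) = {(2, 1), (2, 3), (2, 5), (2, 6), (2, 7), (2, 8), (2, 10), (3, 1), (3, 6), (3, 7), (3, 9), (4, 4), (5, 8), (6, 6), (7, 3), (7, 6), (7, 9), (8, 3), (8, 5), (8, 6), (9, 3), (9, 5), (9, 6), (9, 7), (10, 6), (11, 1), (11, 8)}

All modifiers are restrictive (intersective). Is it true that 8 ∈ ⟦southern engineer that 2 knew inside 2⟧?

no

⟦that 2 knew⟧ = {x : ⟨2, x⟩ ∈ ⟦knew⟧} = {1, 3, 5, 6, 7, 8, 10}
⟦inside 2⟧ = {x : ⟨x, 2⟩ ∈ ⟦inside⟧} = {1, 2, 3, 5, 6, 7, 8, 11}
⟦engineer⟧ = {1, 3, 4, 6, 7, 8, 9, 11}
… ∩ ⟦that 2 knew⟧ = {1, 3, 4, 6, 7, 8, 9, 11} ∩ {1, 3, 5, 6, 7, 8, 10} = {1, 3, 6, 7, 8}
… ∩ ⟦inside 2⟧ = {1, 3, 6, 7, 8} ∩ {1, 2, 3, 5, 6, 7, 8, 11} = {1, 3, 6, 7, 8}
… ∩ ⟦southern⟧ = {1, 3, 6, 7, 8} ∩ {1, 2, 3, 4, 5, 9, 10} = {1, 3}
⟦southern engineer that 2 knew inside 2⟧ = {1, 3}; 8 ∉ this set.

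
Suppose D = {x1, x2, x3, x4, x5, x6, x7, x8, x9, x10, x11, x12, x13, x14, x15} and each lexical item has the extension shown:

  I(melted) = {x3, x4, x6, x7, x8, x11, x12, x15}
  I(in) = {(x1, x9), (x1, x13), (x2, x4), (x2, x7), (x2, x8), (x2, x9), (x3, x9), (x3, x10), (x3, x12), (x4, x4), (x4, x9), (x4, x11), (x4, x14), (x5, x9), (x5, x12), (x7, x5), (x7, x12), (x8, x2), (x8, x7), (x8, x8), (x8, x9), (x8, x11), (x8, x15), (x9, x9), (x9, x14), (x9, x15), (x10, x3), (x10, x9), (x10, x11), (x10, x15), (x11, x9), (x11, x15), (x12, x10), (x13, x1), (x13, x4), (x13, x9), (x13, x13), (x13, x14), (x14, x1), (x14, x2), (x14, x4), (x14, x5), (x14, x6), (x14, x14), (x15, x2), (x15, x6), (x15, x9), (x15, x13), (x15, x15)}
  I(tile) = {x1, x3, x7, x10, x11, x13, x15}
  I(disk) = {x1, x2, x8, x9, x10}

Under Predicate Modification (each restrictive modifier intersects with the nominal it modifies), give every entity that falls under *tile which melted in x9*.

⟦which melted⟧ = ⟦melted⟧ = {x3, x4, x6, x7, x8, x11, x12, x15}
⟦in x9⟧ = {x : ⟨x, x9⟩ ∈ ⟦in⟧} = {x1, x2, x3, x4, x5, x8, x9, x10, x11, x13, x15}
⟦tile⟧ = {x1, x3, x7, x10, x11, x13, x15}
… ∩ ⟦which melted⟧ = {x1, x3, x7, x10, x11, x13, x15} ∩ {x3, x4, x6, x7, x8, x11, x12, x15} = {x3, x7, x11, x15}
… ∩ ⟦in x9⟧ = {x3, x7, x11, x15} ∩ {x1, x2, x3, x4, x5, x8, x9, x10, x11, x13, x15} = {x3, x11, x15}
So ⟦tile which melted in x9⟧ = {x3, x11, x15}.

{x3, x11, x15}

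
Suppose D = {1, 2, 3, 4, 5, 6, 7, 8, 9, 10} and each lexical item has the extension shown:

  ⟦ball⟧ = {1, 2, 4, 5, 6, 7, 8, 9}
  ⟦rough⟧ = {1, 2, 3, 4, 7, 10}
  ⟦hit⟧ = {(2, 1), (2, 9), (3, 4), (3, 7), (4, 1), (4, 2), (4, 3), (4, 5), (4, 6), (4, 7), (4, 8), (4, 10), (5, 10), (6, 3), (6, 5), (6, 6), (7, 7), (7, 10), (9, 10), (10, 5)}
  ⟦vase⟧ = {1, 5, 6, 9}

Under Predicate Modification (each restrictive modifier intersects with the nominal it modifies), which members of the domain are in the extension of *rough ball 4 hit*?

{1, 2, 7}

⟦4 hit⟧ = {x : ⟨4, x⟩ ∈ ⟦hit⟧} = {1, 2, 3, 5, 6, 7, 8, 10}
⟦ball⟧ = {1, 2, 4, 5, 6, 7, 8, 9}
… ∩ ⟦4 hit⟧ = {1, 2, 4, 5, 6, 7, 8, 9} ∩ {1, 2, 3, 5, 6, 7, 8, 10} = {1, 2, 5, 6, 7, 8}
… ∩ ⟦rough⟧ = {1, 2, 5, 6, 7, 8} ∩ {1, 2, 3, 4, 7, 10} = {1, 2, 7}
So ⟦rough ball 4 hit⟧ = {1, 2, 7}.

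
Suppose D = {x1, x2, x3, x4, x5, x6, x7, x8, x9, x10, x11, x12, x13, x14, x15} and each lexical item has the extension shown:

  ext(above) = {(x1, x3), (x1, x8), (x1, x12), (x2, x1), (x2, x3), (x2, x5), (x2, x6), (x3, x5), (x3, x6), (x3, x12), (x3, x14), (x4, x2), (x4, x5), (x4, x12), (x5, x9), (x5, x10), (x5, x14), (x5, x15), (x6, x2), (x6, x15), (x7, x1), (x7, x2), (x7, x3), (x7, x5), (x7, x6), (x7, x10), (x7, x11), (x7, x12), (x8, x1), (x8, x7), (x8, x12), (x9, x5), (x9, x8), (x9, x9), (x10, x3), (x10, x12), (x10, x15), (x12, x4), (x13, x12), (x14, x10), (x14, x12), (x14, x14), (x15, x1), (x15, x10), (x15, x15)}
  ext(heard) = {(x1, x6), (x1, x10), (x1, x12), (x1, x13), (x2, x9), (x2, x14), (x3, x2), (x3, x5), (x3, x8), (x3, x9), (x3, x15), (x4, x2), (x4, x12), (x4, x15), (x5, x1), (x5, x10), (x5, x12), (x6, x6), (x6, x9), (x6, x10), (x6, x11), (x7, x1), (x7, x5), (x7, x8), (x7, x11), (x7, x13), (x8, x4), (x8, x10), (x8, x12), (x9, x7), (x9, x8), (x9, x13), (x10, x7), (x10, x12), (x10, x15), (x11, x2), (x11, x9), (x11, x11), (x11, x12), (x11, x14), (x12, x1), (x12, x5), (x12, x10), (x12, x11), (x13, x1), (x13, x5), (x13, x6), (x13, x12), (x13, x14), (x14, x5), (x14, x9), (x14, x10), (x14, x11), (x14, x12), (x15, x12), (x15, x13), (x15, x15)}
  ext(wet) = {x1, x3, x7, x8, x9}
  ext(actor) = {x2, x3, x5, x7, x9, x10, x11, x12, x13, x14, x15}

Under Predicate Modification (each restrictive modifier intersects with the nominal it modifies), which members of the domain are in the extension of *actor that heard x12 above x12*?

{x10, x13, x14}

⟦that heard x12⟧ = {x : ⟨x, x12⟩ ∈ ⟦heard⟧} = {x1, x4, x5, x8, x10, x11, x13, x14, x15}
⟦above x12⟧ = {x : ⟨x, x12⟩ ∈ ⟦above⟧} = {x1, x3, x4, x7, x8, x10, x13, x14}
⟦actor⟧ = {x2, x3, x5, x7, x9, x10, x11, x12, x13, x14, x15}
… ∩ ⟦that heard x12⟧ = {x2, x3, x5, x7, x9, x10, x11, x12, x13, x14, x15} ∩ {x1, x4, x5, x8, x10, x11, x13, x14, x15} = {x5, x10, x11, x13, x14, x15}
… ∩ ⟦above x12⟧ = {x5, x10, x11, x13, x14, x15} ∩ {x1, x3, x4, x7, x8, x10, x13, x14} = {x10, x13, x14}
So ⟦actor that heard x12 above x12⟧ = {x10, x13, x14}.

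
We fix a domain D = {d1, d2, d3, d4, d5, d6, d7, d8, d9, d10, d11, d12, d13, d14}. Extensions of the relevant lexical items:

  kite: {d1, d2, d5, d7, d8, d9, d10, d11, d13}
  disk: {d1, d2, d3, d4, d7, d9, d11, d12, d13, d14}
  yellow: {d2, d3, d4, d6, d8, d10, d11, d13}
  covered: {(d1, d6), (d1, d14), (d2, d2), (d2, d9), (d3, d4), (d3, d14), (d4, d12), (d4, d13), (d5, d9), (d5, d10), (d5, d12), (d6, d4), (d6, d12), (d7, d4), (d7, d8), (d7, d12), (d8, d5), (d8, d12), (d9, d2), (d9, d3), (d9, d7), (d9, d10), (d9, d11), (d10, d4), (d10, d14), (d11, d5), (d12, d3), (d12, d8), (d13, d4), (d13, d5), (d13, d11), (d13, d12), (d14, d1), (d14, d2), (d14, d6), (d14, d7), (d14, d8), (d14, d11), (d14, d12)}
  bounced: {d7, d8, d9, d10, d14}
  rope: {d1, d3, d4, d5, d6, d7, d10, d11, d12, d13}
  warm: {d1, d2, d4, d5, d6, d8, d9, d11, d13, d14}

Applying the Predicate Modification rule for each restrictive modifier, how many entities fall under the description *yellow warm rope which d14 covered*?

⟦which d14 covered⟧ = {x : ⟨d14, x⟩ ∈ ⟦covered⟧} = {d1, d2, d6, d7, d8, d11, d12}
⟦rope⟧ = {d1, d3, d4, d5, d6, d7, d10, d11, d12, d13}
… ∩ ⟦which d14 covered⟧ = {d1, d3, d4, d5, d6, d7, d10, d11, d12, d13} ∩ {d1, d2, d6, d7, d8, d11, d12} = {d1, d6, d7, d11, d12}
… ∩ ⟦yellow⟧ = {d1, d6, d7, d11, d12} ∩ {d2, d3, d4, d6, d8, d10, d11, d13} = {d6, d11}
… ∩ ⟦warm⟧ = {d6, d11} ∩ {d1, d2, d4, d5, d6, d8, d9, d11, d13, d14} = {d6, d11}
⟦yellow warm rope which d14 covered⟧ = {d6, d11}, so the cardinality is 2.

2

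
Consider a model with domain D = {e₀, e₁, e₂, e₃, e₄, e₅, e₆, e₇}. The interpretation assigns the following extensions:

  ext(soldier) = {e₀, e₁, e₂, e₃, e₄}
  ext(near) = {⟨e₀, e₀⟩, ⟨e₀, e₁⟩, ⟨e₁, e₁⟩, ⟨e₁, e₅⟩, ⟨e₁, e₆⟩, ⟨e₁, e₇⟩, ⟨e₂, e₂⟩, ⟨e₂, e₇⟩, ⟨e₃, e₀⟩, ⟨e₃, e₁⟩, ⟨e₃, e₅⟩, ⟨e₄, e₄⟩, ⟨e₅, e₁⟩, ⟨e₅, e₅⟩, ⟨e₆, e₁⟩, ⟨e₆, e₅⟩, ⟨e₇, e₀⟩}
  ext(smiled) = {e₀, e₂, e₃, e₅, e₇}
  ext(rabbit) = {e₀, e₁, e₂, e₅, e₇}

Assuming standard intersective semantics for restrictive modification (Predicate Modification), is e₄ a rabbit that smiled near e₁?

no

⟦that smiled⟧ = ⟦smiled⟧ = {e₀, e₂, e₃, e₅, e₇}
⟦near e₁⟧ = {x : ⟨x, e₁⟩ ∈ ⟦near⟧} = {e₀, e₁, e₃, e₅, e₆}
⟦rabbit⟧ = {e₀, e₁, e₂, e₅, e₇}
… ∩ ⟦that smiled⟧ = {e₀, e₁, e₂, e₅, e₇} ∩ {e₀, e₂, e₃, e₅, e₇} = {e₀, e₂, e₅, e₇}
… ∩ ⟦near e₁⟧ = {e₀, e₂, e₅, e₇} ∩ {e₀, e₁, e₃, e₅, e₆} = {e₀, e₅}
⟦rabbit that smiled near e₁⟧ = {e₀, e₅}; e₄ ∉ this set.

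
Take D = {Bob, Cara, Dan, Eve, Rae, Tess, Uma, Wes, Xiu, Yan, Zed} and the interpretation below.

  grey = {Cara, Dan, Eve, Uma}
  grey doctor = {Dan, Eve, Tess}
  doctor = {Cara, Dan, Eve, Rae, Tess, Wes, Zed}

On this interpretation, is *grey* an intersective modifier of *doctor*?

no

⟦grey⟧ ∩ ⟦doctor⟧ = {Cara, Dan, Eve, Uma} ∩ {Cara, Dan, Eve, Rae, Tess, Wes, Zed} = {Cara, Dan, Eve}
Observed ⟦grey doctor⟧ = {Dan, Eve, Tess}.
These differ, so the modifier is not intersective in this model.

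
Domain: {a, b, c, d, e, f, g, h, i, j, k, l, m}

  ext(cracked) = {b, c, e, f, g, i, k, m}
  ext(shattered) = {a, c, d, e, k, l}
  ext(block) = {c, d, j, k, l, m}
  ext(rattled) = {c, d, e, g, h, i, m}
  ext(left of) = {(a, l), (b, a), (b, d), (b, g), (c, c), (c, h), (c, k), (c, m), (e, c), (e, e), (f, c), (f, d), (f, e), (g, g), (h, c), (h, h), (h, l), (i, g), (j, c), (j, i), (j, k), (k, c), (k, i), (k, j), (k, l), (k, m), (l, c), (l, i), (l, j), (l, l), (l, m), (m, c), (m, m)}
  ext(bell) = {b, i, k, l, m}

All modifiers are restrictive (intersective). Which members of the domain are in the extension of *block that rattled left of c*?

{c, m}

⟦that rattled⟧ = ⟦rattled⟧ = {c, d, e, g, h, i, m}
⟦left of c⟧ = {x : ⟨x, c⟩ ∈ ⟦left of⟧} = {c, e, f, h, j, k, l, m}
⟦block⟧ = {c, d, j, k, l, m}
… ∩ ⟦that rattled⟧ = {c, d, j, k, l, m} ∩ {c, d, e, g, h, i, m} = {c, d, m}
… ∩ ⟦left of c⟧ = {c, d, m} ∩ {c, e, f, h, j, k, l, m} = {c, m}
So ⟦block that rattled left of c⟧ = {c, m}.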